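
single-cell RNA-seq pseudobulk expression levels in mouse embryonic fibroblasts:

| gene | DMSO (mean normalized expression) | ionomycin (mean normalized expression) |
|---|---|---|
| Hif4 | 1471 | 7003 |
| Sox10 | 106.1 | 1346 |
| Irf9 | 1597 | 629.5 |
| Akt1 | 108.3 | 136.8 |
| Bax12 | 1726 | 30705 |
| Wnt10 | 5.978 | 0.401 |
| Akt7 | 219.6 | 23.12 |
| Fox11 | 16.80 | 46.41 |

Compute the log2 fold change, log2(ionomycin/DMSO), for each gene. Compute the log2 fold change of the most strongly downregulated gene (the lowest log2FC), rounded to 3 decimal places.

log2(7003/1471) = 2.251  (Hif4)
log2(1346/106.1) = 3.665  (Sox10)
log2(629.5/1597) = -1.343  (Irf9)
log2(136.8/108.3) = 0.337  (Akt1)
log2(30705/1726) = 4.153  (Bax12)
log2(0.401/5.978) = -3.898  (Wnt10)
log2(23.12/219.6) = -3.248  (Akt7)
log2(46.41/16.80) = 1.466  (Fox11)
Wnt10 is most strongly downregulated.

-3.898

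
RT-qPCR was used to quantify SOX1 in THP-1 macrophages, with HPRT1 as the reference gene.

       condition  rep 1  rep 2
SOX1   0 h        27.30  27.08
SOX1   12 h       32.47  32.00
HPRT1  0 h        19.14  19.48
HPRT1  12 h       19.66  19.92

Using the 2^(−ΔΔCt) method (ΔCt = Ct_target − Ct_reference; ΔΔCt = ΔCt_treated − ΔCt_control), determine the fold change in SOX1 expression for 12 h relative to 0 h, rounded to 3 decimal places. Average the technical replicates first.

Mean Ct: SOX1 0 h 27.190; SOX1 12 h 32.235; HPRT1 0 h 19.310; HPRT1 12 h 19.790
ΔCt(0 h) = 27.190 − 19.310 = 7.880
ΔCt(12 h) = 32.235 − 19.790 = 12.445
ΔΔCt = 12.445 − 7.880 = 4.565
Fold change = 2^(−4.565) = 0.0422

0.042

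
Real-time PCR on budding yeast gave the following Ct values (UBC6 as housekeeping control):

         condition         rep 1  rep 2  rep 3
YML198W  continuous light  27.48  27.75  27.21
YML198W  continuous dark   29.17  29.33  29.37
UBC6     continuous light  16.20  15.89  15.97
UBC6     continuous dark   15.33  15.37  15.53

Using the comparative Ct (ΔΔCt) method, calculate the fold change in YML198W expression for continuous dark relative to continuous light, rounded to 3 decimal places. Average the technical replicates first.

Mean Ct: YML198W continuous light 27.480; YML198W continuous dark 29.290; UBC6 continuous light 16.020; UBC6 continuous dark 15.410
ΔCt(continuous light) = 27.480 − 16.020 = 11.460
ΔCt(continuous dark) = 29.290 − 15.410 = 13.880
ΔΔCt = 13.880 − 11.460 = 2.420
Fold change = 2^(−2.420) = 0.1869

0.187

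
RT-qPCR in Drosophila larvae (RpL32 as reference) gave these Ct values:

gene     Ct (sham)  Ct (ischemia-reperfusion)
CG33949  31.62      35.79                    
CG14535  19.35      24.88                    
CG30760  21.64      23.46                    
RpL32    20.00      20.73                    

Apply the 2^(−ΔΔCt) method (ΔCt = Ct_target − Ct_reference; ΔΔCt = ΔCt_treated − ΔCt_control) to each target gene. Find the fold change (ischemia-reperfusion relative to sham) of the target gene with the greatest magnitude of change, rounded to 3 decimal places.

0.036

CG33949: ΔΔCt = (35.79−20.73) − (31.62−20.00) = 15.06 − 11.62 = 3.44; fold change = 2^-3.44 = 0.092
CG14535: ΔΔCt = (24.88−20.73) − (19.35−20.00) = 4.15 − (-0.65) = 4.80; fold change = 2^-4.80 = 0.036
CG30760: ΔΔCt = (23.46−20.73) − (21.64−20.00) = 2.73 − 1.64 = 1.09; fold change = 2^-1.09 = 0.470
CG14535 has the largest |ΔΔCt| = 4.80.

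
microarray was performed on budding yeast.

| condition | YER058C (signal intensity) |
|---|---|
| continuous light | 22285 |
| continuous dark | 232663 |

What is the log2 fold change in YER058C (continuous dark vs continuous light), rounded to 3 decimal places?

3.384

Fold change = 232663 / 22285 = 10.4403
log2(10.4403) = 3.3841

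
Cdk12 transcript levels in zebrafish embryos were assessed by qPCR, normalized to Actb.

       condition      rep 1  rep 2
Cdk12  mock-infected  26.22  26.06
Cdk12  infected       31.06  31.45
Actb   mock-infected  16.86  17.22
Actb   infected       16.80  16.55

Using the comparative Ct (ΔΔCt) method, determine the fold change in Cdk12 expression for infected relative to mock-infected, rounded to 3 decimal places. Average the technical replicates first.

Mean Ct: Cdk12 mock-infected 26.140; Cdk12 infected 31.255; Actb mock-infected 17.040; Actb infected 16.675
ΔCt(mock-infected) = 26.140 − 17.040 = 9.100
ΔCt(infected) = 31.255 − 16.675 = 14.580
ΔΔCt = 14.580 − 9.100 = 5.480
Fold change = 2^(−5.480) = 0.0224

0.022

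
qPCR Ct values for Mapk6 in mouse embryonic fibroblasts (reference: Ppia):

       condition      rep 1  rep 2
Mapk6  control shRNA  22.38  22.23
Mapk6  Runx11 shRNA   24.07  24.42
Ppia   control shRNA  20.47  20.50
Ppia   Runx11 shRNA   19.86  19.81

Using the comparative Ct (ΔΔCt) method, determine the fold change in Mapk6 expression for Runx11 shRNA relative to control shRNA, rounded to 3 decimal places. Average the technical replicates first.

0.166

Mean Ct: Mapk6 control shRNA 22.305; Mapk6 Runx11 shRNA 24.245; Ppia control shRNA 20.485; Ppia Runx11 shRNA 19.835
ΔCt(control shRNA) = 22.305 − 20.485 = 1.820
ΔCt(Runx11 shRNA) = 24.245 − 19.835 = 4.410
ΔΔCt = 4.410 − 1.820 = 2.590
Fold change = 2^(−2.590) = 0.1661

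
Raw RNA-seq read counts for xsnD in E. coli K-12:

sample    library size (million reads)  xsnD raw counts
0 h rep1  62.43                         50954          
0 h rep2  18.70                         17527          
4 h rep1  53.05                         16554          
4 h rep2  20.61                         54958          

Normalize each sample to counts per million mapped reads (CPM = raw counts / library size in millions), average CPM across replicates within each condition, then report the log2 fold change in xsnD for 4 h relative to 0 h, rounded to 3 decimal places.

CPM(0 h rep1) = 50954 / 62.43 = 816.1781
CPM(0 h rep2) = 17527 / 18.70 = 937.2727
CPM(4 h rep1) = 16554 / 53.05 = 312.0452
CPM(4 h rep2) = 54958 / 20.61 = 2666.5696
mean CPM(0 h) = 876.7254; mean CPM(4 h) = 1489.3074
Fold change = 1489.3074 / 876.7254 = 1.69872
log2(1.69872) = 0.7644

0.764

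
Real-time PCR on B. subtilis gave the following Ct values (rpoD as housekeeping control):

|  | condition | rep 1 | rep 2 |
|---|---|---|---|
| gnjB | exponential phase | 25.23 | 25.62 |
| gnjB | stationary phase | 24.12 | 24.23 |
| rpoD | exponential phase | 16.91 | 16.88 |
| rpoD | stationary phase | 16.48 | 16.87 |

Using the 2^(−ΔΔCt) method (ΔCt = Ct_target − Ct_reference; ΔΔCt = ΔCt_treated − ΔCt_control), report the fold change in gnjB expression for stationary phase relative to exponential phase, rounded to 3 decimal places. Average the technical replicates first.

Mean Ct: gnjB exponential phase 25.425; gnjB stationary phase 24.175; rpoD exponential phase 16.895; rpoD stationary phase 16.675
ΔCt(exponential phase) = 25.425 − 16.895 = 8.530
ΔCt(stationary phase) = 24.175 − 16.675 = 7.500
ΔΔCt = 7.500 − 8.530 = -1.030
Fold change = 2^(−(-1.030)) = 2^1.030 = 2.0420

2.042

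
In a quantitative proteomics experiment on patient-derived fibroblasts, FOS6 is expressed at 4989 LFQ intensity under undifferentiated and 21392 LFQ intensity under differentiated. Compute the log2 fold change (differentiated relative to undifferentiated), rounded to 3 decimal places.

2.100

Fold change = 21392 / 4989 = 4.2878
log2(4.2878) = 2.1002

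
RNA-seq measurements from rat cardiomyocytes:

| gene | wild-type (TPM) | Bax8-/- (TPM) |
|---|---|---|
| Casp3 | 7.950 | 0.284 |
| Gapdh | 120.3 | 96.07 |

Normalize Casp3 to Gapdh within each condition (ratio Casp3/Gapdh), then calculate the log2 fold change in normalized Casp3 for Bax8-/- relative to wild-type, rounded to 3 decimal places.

Casp3/Gapdh (wild-type) = 7.950 / 120.3 = 0.066085
Casp3/Gapdh (Bax8-/-) = 0.284 / 96.07 = 0.0029562
Fold change = 0.0029562 / 0.066085 = 0.0447
log2(0.0447) = -4.4825

-4.483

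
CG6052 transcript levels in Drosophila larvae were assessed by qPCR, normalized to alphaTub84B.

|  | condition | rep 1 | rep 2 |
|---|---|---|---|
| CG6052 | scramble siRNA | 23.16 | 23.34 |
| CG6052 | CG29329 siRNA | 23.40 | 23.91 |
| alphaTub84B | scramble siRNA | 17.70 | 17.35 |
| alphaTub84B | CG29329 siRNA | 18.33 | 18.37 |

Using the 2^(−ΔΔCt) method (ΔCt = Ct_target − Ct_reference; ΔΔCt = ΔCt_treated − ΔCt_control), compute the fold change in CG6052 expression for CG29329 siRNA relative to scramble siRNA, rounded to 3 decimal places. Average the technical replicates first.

Mean Ct: CG6052 scramble siRNA 23.250; CG6052 CG29329 siRNA 23.655; alphaTub84B scramble siRNA 17.525; alphaTub84B CG29329 siRNA 18.350
ΔCt(scramble siRNA) = 23.250 − 17.525 = 5.725
ΔCt(CG29329 siRNA) = 23.655 − 18.350 = 5.305
ΔΔCt = 5.305 − 5.725 = -0.420
Fold change = 2^(−(-0.420)) = 2^0.420 = 1.3379

1.338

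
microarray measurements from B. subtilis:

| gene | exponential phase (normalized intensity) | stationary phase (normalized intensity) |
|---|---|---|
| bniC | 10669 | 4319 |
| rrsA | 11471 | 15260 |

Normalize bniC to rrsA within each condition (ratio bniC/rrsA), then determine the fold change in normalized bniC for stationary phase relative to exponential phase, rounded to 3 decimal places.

bniC/rrsA (exponential phase) = 10669 / 11471 = 0.93008
bniC/rrsA (stationary phase) = 4319 / 15260 = 0.28303
Fold change = 0.28303 / 0.93008 = 0.3043

0.304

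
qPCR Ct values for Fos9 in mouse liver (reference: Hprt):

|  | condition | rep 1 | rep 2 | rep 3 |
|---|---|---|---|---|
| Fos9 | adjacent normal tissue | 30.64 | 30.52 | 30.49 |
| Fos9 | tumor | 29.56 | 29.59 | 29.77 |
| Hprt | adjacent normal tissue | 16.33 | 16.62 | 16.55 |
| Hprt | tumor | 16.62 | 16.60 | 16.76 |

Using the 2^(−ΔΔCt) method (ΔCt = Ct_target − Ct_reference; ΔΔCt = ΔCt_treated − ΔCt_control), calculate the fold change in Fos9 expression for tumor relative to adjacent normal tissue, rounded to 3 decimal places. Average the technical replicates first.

2.099

Mean Ct: Fos9 adjacent normal tissue 30.550; Fos9 tumor 29.640; Hprt adjacent normal tissue 16.500; Hprt tumor 16.660
ΔCt(adjacent normal tissue) = 30.550 − 16.500 = 14.050
ΔCt(tumor) = 29.640 − 16.660 = 12.980
ΔΔCt = 12.980 − 14.050 = -1.070
Fold change = 2^(−(-1.070)) = 2^1.070 = 2.0994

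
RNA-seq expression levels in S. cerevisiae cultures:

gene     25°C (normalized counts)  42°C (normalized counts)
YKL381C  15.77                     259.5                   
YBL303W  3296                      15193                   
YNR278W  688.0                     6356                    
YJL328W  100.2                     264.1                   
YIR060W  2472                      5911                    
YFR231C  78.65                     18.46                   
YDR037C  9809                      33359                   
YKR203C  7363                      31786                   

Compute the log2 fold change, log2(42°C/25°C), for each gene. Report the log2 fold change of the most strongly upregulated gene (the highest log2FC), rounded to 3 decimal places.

4.040

log2(259.5/15.77) = 4.040  (YKL381C)
log2(15193/3296) = 2.205  (YBL303W)
log2(6356/688.0) = 3.208  (YNR278W)
log2(264.1/100.2) = 1.398  (YJL328W)
log2(5911/2472) = 1.258  (YIR060W)
log2(18.46/78.65) = -2.091  (YFR231C)
log2(33359/9809) = 1.766  (YDR037C)
log2(31786/7363) = 2.110  (YKR203C)
YKL381C is most strongly upregulated.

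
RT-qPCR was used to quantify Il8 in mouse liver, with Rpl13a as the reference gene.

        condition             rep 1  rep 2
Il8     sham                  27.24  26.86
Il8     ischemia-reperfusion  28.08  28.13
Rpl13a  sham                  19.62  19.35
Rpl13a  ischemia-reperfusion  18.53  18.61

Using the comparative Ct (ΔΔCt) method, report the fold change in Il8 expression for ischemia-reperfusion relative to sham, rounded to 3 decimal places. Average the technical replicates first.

0.255

Mean Ct: Il8 sham 27.050; Il8 ischemia-reperfusion 28.105; Rpl13a sham 19.485; Rpl13a ischemia-reperfusion 18.570
ΔCt(sham) = 27.050 − 19.485 = 7.565
ΔCt(ischemia-reperfusion) = 28.105 − 18.570 = 9.535
ΔΔCt = 9.535 − 7.565 = 1.970
Fold change = 2^(−1.970) = 0.2553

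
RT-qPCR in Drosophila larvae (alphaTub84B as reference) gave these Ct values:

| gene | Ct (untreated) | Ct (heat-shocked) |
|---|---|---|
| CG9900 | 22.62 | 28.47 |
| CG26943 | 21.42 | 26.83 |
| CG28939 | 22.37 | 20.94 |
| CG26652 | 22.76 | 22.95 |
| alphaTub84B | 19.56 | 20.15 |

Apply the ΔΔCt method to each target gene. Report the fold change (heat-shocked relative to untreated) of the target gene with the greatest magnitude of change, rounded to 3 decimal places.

0.026

CG9900: ΔΔCt = (28.47−20.15) − (22.62−19.56) = 8.32 − 3.06 = 5.26; fold change = 2^-5.26 = 0.026
CG26943: ΔΔCt = (26.83−20.15) − (21.42−19.56) = 6.68 − 1.86 = 4.82; fold change = 2^-4.82 = 0.035
CG28939: ΔΔCt = (20.94−20.15) − (22.37−19.56) = 0.79 − 2.81 = -2.02; fold change = 2^2.02 = 4.056
CG26652: ΔΔCt = (22.95−20.15) − (22.76−19.56) = 2.80 − 3.20 = -0.40; fold change = 2^0.40 = 1.320
CG9900 has the largest |ΔΔCt| = 5.26.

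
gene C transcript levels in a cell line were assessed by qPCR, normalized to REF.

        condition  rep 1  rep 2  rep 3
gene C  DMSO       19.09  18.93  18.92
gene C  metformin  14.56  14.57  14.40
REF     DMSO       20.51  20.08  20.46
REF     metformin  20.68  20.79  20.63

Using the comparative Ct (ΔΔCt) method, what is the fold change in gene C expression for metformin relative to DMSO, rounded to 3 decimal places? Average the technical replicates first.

28.246

Mean Ct: gene C DMSO 18.980; gene C metformin 14.510; REF DMSO 20.350; REF metformin 20.700
ΔCt(DMSO) = 18.980 − 20.350 = -1.370
ΔCt(metformin) = 14.510 − 20.700 = -6.190
ΔΔCt = -6.190 − (-1.370) = -4.820
Fold change = 2^(−(-4.820)) = 2^4.820 = 28.2465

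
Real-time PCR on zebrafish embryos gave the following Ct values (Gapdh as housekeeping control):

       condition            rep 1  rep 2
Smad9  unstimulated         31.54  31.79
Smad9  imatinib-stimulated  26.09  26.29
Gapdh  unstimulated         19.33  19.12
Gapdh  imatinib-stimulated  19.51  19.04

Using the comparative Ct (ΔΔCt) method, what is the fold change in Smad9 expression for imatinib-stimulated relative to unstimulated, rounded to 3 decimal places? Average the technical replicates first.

46.046

Mean Ct: Smad9 unstimulated 31.665; Smad9 imatinib-stimulated 26.190; Gapdh unstimulated 19.225; Gapdh imatinib-stimulated 19.275
ΔCt(unstimulated) = 31.665 − 19.225 = 12.440
ΔCt(imatinib-stimulated) = 26.190 − 19.275 = 6.915
ΔΔCt = 6.915 − 12.440 = -5.525
Fold change = 2^(−(-5.525)) = 2^5.525 = 46.0459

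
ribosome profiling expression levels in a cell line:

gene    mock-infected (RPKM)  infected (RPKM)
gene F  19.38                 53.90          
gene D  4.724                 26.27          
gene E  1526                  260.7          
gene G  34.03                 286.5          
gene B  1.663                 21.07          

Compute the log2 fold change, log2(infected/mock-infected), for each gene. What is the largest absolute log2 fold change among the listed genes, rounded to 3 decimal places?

3.663

log2(53.90/19.38) = 1.476  (gene F)
log2(26.27/4.724) = 2.475  (gene D)
log2(260.7/1526) = -2.549  (gene E)
log2(286.5/34.03) = 3.074  (gene G)
log2(21.07/1.663) = 3.663  (gene B)
The largest magnitude belongs to gene B.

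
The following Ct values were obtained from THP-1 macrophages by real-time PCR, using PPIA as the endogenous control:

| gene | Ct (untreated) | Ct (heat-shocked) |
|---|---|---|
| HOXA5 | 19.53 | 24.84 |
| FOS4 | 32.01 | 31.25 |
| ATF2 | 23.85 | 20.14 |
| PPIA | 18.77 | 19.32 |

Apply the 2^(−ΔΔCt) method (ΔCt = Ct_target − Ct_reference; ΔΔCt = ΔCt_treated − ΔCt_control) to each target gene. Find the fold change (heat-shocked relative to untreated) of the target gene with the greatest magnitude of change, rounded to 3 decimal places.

0.037

HOXA5: ΔΔCt = (24.84−19.32) − (19.53−18.77) = 5.52 − 0.76 = 4.76; fold change = 2^-4.76 = 0.037
FOS4: ΔΔCt = (31.25−19.32) − (32.01−18.77) = 11.93 − 13.24 = -1.31; fold change = 2^1.31 = 2.479
ATF2: ΔΔCt = (20.14−19.32) − (23.85−18.77) = 0.82 − 5.08 = -4.26; fold change = 2^4.26 = 19.160
HOXA5 has the largest |ΔΔCt| = 4.76.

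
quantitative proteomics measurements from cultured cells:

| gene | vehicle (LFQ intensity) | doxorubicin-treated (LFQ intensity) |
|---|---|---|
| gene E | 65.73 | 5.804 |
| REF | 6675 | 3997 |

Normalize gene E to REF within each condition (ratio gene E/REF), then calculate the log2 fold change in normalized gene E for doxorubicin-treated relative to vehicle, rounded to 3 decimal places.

gene E/REF (vehicle) = 65.73 / 6675 = 0.0098472
gene E/REF (doxorubicin-treated) = 5.804 / 3997 = 0.0014521
Fold change = 0.0014521 / 0.0098472 = 0.1475
log2(0.1475) = -2.7616

-2.762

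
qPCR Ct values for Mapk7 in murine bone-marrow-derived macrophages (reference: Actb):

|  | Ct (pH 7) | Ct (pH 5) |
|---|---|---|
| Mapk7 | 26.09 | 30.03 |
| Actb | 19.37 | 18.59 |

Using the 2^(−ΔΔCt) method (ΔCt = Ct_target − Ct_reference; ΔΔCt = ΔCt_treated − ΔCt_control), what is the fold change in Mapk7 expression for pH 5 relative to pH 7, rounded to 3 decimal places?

ΔCt(pH 7) = 26.090 − 19.370 = 6.720
ΔCt(pH 5) = 30.030 − 18.590 = 11.440
ΔΔCt = 11.440 − 6.720 = 4.720
Fold change = 2^(−4.720) = 0.0379

0.038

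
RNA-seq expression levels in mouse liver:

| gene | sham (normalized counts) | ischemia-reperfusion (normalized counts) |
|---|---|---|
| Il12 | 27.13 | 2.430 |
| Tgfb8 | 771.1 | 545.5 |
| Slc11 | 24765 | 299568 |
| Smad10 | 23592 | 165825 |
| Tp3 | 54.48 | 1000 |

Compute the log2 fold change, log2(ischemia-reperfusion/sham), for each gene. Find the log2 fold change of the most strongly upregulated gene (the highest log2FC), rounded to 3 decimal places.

log2(2.430/27.13) = -3.481  (Il12)
log2(545.5/771.1) = -0.499  (Tgfb8)
log2(299568/24765) = 3.597  (Slc11)
log2(165825/23592) = 2.813  (Smad10)
log2(1000/54.48) = 4.198  (Tp3)
Tp3 is most strongly upregulated.

4.198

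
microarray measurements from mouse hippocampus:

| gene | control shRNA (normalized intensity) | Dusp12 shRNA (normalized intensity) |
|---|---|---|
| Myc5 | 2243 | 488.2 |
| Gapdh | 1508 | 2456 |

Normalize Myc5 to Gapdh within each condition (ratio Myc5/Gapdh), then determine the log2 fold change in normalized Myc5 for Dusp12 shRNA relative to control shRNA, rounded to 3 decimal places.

Myc5/Gapdh (control shRNA) = 2243 / 1508 = 1.4874
Myc5/Gapdh (Dusp12 shRNA) = 488.2 / 2456 = 0.19878
Fold change = 0.19878 / 1.4874 = 0.1336
log2(0.1336) = -2.9036

-2.904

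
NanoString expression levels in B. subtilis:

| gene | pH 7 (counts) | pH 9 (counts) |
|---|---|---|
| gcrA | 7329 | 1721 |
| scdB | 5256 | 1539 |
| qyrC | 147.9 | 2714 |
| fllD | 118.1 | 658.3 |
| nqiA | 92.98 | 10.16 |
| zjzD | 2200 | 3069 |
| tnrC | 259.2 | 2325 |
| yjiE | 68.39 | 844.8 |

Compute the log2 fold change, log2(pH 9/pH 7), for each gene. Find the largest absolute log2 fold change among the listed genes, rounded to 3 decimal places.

log2(1721/7329) = -2.090  (gcrA)
log2(1539/5256) = -1.772  (scdB)
log2(2714/147.9) = 4.198  (qyrC)
log2(658.3/118.1) = 2.479  (fllD)
log2(10.16/92.98) = -3.194  (nqiA)
log2(3069/2200) = 0.480  (zjzD)
log2(2325/259.2) = 3.165  (tnrC)
log2(844.8/68.39) = 3.627  (yjiE)
The largest magnitude belongs to qyrC.

4.198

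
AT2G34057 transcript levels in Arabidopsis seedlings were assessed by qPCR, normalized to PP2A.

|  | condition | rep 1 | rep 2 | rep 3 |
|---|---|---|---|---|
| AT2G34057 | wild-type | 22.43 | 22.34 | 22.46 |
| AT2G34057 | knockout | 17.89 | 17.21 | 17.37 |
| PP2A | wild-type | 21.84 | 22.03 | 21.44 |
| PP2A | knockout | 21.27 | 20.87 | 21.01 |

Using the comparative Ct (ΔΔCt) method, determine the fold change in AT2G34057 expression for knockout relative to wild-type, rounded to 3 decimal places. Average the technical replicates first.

18.379

Mean Ct: AT2G34057 wild-type 22.410; AT2G34057 knockout 17.490; PP2A wild-type 21.770; PP2A knockout 21.050
ΔCt(wild-type) = 22.410 − 21.770 = 0.640
ΔCt(knockout) = 17.490 − 21.050 = -3.560
ΔΔCt = -3.560 − 0.640 = -4.200
Fold change = 2^(−(-4.200)) = 2^4.200 = 18.3792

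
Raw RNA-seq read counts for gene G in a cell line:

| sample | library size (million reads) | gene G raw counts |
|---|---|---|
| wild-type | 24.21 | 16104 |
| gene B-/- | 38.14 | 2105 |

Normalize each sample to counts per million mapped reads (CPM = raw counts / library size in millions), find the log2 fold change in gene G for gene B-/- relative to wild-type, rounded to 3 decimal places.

CPM(wild-type) = 16104 / 24.21 = 665.1797
CPM(gene B-/-) = 2105 / 38.14 = 55.1914
Fold change = 55.1914 / 665.1797 = 0.08297
log2(0.08297) = -3.5912

-3.591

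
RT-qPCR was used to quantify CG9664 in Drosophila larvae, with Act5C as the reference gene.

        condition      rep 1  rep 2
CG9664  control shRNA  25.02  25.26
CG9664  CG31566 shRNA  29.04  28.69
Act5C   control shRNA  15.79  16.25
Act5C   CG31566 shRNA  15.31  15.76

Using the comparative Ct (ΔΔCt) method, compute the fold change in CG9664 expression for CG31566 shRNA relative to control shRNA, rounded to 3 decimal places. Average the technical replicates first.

Mean Ct: CG9664 control shRNA 25.140; CG9664 CG31566 shRNA 28.865; Act5C control shRNA 16.020; Act5C CG31566 shRNA 15.535
ΔCt(control shRNA) = 25.140 − 16.020 = 9.120
ΔCt(CG31566 shRNA) = 28.865 − 15.535 = 13.330
ΔΔCt = 13.330 − 9.120 = 4.210
Fold change = 2^(−4.210) = 0.0540

0.054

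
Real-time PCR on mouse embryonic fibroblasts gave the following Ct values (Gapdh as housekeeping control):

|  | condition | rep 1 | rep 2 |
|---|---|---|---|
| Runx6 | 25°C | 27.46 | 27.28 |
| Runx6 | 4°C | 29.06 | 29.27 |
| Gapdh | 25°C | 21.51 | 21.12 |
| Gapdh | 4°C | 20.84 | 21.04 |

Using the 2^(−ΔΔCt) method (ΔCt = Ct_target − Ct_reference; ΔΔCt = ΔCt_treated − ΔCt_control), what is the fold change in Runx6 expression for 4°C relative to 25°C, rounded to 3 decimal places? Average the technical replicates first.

0.222

Mean Ct: Runx6 25°C 27.370; Runx6 4°C 29.165; Gapdh 25°C 21.315; Gapdh 4°C 20.940
ΔCt(25°C) = 27.370 − 21.315 = 6.055
ΔCt(4°C) = 29.165 − 20.940 = 8.225
ΔΔCt = 8.225 − 6.055 = 2.170
Fold change = 2^(−2.170) = 0.2222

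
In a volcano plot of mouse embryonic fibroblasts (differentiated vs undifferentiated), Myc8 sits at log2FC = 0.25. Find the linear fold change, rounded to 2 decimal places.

Fold change = 2^(0.25) = 1.189

1.19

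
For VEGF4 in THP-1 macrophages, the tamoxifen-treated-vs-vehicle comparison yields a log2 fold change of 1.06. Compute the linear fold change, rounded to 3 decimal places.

Fold change = 2^(1.06) = 2.0849

2.085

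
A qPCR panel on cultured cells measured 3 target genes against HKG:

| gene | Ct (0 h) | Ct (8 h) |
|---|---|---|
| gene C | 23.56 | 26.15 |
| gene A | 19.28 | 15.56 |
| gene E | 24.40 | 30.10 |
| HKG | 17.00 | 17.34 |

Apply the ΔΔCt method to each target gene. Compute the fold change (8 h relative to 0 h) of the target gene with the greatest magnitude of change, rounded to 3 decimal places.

0.024

gene C: ΔΔCt = (26.15−17.34) − (23.56−17.00) = 8.81 − 6.56 = 2.25; fold change = 2^-2.25 = 0.210
gene A: ΔΔCt = (15.56−17.34) − (19.28−17.00) = -1.78 − 2.28 = -4.06; fold change = 2^4.06 = 16.679
gene E: ΔΔCt = (30.10−17.34) − (24.40−17.00) = 12.76 − 7.40 = 5.36; fold change = 2^-5.36 = 0.024
gene E has the largest |ΔΔCt| = 5.36.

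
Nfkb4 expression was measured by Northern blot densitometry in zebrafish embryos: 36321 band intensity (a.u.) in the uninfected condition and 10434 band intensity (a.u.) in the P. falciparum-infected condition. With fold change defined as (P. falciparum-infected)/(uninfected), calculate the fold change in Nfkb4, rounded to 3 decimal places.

Fold change = 10434 / 36321 = 0.2873
Nfkb4 is downregulated.

0.287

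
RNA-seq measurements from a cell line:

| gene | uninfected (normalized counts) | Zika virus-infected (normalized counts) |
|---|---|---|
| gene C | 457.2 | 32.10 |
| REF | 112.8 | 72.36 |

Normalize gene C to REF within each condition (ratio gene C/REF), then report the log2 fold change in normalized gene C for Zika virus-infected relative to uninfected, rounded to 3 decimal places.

gene C/REF (uninfected) = 457.2 / 112.8 = 4.0532
gene C/REF (Zika virus-infected) = 32.10 / 72.36 = 0.44362
Fold change = 0.44362 / 4.0532 = 0.1094
log2(0.1094) = -3.1917

-3.192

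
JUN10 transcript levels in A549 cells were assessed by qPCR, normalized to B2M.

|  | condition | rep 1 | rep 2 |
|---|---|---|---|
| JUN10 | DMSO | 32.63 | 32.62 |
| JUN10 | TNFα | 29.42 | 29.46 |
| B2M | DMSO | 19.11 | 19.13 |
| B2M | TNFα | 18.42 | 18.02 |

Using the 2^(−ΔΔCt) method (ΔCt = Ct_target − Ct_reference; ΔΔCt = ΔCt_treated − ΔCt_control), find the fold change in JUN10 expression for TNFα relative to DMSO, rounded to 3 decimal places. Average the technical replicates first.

4.874

Mean Ct: JUN10 DMSO 32.625; JUN10 TNFα 29.440; B2M DMSO 19.120; B2M TNFα 18.220
ΔCt(DMSO) = 32.625 − 19.120 = 13.505
ΔCt(TNFα) = 29.440 − 18.220 = 11.220
ΔΔCt = 11.220 − 13.505 = -2.285
Fold change = 2^(−(-2.285)) = 2^2.285 = 4.8736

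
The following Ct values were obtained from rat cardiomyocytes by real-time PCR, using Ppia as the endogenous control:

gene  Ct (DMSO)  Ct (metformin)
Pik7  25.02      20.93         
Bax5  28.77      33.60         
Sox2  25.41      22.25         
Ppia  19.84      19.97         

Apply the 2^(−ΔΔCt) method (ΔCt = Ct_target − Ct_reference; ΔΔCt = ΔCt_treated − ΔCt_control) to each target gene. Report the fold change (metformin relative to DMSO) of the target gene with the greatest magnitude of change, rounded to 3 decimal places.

0.038

Pik7: ΔΔCt = (20.93−19.97) − (25.02−19.84) = 0.96 − 5.18 = -4.22; fold change = 2^4.22 = 18.636
Bax5: ΔΔCt = (33.60−19.97) − (28.77−19.84) = 13.63 − 8.93 = 4.70; fold change = 2^-4.70 = 0.038
Sox2: ΔΔCt = (22.25−19.97) − (25.41−19.84) = 2.28 − 5.57 = -3.29; fold change = 2^3.29 = 9.781
Bax5 has the largest |ΔΔCt| = 4.70.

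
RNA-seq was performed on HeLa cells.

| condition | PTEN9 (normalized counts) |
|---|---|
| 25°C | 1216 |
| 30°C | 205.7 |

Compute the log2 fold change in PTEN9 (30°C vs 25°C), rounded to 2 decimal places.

-2.56

Fold change = 205.7 / 1216 = 0.1692
log2(0.1692) = -2.564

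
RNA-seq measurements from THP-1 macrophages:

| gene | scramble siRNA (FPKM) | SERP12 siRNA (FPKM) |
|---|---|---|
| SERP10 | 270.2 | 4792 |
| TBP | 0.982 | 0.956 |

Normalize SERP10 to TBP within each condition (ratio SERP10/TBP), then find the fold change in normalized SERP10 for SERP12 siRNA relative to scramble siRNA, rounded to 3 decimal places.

18.217

SERP10/TBP (scramble siRNA) = 270.2 / 0.982 = 275.15
SERP10/TBP (SERP12 siRNA) = 4792 / 0.956 = 5012.6
Fold change = 5012.6 / 275.15 = 18.2173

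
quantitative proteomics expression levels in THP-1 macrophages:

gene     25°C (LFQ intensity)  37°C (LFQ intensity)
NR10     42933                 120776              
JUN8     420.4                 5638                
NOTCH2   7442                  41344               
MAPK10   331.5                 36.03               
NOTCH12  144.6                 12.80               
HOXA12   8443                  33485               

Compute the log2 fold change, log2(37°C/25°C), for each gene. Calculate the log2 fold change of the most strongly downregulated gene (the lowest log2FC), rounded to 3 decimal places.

-3.498

log2(120776/42933) = 1.492  (NR10)
log2(5638/420.4) = 3.745  (JUN8)
log2(41344/7442) = 2.474  (NOTCH2)
log2(36.03/331.5) = -3.202  (MAPK10)
log2(12.80/144.6) = -3.498  (NOTCH12)
log2(33485/8443) = 1.988  (HOXA12)
NOTCH12 is most strongly downregulated.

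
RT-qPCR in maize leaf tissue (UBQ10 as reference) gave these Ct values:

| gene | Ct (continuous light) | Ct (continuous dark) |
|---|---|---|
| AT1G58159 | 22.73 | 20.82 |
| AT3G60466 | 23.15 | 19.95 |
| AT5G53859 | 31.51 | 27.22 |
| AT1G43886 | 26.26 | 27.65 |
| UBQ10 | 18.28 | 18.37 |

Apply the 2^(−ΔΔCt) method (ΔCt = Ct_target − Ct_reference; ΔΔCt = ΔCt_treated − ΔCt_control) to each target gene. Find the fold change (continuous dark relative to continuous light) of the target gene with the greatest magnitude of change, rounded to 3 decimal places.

AT1G58159: ΔΔCt = (20.82−18.37) − (22.73−18.28) = 2.45 − 4.45 = -2.00; fold change = 2^2.00 = 4.000
AT3G60466: ΔΔCt = (19.95−18.37) − (23.15−18.28) = 1.58 − 4.87 = -3.29; fold change = 2^3.29 = 9.781
AT5G53859: ΔΔCt = (27.22−18.37) − (31.51−18.28) = 8.85 − 13.23 = -4.38; fold change = 2^4.38 = 20.821
AT1G43886: ΔΔCt = (27.65−18.37) − (26.26−18.28) = 9.28 − 7.98 = 1.30; fold change = 2^-1.30 = 0.406
AT5G53859 has the largest |ΔΔCt| = 4.38.

20.821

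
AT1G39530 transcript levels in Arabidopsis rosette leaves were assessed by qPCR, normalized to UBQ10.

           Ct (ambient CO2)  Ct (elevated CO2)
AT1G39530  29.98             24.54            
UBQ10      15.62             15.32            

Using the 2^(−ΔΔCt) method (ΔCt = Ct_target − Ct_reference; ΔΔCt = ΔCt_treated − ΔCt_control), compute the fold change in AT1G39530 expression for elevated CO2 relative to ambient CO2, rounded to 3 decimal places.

ΔCt(ambient CO2) = 29.980 − 15.620 = 14.360
ΔCt(elevated CO2) = 24.540 − 15.320 = 9.220
ΔΔCt = 9.220 − 14.360 = -5.140
Fold change = 2^(−(-5.140)) = 2^5.140 = 35.2610

35.261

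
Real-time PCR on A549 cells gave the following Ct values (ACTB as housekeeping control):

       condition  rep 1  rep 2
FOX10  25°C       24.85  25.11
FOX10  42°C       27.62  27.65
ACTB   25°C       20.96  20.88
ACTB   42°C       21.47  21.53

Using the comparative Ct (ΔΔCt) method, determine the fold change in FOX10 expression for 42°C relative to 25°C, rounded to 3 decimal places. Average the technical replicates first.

Mean Ct: FOX10 25°C 24.980; FOX10 42°C 27.635; ACTB 25°C 20.920; ACTB 42°C 21.500
ΔCt(25°C) = 24.980 − 20.920 = 4.060
ΔCt(42°C) = 27.635 − 21.500 = 6.135
ΔΔCt = 6.135 − 4.060 = 2.075
Fold change = 2^(−2.075) = 0.2373

0.237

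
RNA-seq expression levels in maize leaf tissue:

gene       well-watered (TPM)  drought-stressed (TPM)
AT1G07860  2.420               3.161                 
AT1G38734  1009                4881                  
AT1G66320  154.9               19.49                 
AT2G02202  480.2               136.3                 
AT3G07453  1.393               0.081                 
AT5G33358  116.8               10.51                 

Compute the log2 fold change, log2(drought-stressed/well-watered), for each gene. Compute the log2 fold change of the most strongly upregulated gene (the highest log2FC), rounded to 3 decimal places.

log2(3.161/2.420) = 0.385  (AT1G07860)
log2(4881/1009) = 2.274  (AT1G38734)
log2(19.49/154.9) = -2.991  (AT1G66320)
log2(136.3/480.2) = -1.817  (AT2G02202)
log2(0.081/1.393) = -4.104  (AT3G07453)
log2(10.51/116.8) = -3.474  (AT5G33358)
AT1G38734 is most strongly upregulated.

2.274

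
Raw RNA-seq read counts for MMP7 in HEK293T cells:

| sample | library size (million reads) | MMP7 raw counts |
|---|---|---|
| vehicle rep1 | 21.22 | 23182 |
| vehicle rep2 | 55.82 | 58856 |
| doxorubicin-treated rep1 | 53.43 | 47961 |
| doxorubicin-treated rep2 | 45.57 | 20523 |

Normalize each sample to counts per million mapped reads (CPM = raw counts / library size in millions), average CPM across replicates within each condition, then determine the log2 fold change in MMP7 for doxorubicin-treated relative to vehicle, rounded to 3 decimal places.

-0.671

CPM(vehicle rep1) = 23182 / 21.22 = 1092.4599
CPM(vehicle rep2) = 58856 / 55.82 = 1054.3891
CPM(doxorubicin-treated rep1) = 47961 / 53.43 = 897.6418
CPM(doxorubicin-treated rep2) = 20523 / 45.57 = 450.3621
mean CPM(vehicle) = 1073.4245; mean CPM(doxorubicin-treated) = 674.0019
Fold change = 674.0019 / 1073.4245 = 0.62790
log2(0.62790) = -0.6714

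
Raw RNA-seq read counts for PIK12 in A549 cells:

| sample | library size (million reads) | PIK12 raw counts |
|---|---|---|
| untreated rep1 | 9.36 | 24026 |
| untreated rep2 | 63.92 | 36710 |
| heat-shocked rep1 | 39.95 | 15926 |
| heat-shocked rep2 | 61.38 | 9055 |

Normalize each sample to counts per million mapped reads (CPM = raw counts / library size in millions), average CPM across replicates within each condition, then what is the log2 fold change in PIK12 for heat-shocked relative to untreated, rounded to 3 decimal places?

CPM(untreated rep1) = 24026 / 9.36 = 2566.8803
CPM(untreated rep2) = 36710 / 63.92 = 574.3116
CPM(heat-shocked rep1) = 15926 / 39.95 = 398.6483
CPM(heat-shocked rep2) = 9055 / 61.38 = 147.5236
mean CPM(untreated) = 1570.5960; mean CPM(heat-shocked) = 273.0860
Fold change = 273.0860 / 1570.5960 = 0.17387
log2(0.17387) = -2.5239

-2.524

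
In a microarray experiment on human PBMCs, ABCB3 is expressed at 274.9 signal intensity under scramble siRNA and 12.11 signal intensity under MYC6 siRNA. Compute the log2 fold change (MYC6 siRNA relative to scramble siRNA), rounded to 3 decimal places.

-4.505

Fold change = 12.11 / 274.9 = 0.0441
log2(0.0441) = -4.5046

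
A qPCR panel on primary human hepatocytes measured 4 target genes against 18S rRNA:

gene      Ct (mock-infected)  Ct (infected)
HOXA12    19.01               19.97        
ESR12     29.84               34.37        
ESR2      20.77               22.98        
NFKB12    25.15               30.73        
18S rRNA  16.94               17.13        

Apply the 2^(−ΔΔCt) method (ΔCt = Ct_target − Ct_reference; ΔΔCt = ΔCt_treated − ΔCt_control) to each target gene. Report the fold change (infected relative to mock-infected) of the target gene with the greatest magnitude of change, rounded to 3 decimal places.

HOXA12: ΔΔCt = (19.97−17.13) − (19.01−16.94) = 2.84 − 2.07 = 0.77; fold change = 2^-0.77 = 0.586
ESR12: ΔΔCt = (34.37−17.13) − (29.84−16.94) = 17.24 − 12.90 = 4.34; fold change = 2^-4.34 = 0.049
ESR2: ΔΔCt = (22.98−17.13) − (20.77−16.94) = 5.85 − 3.83 = 2.02; fold change = 2^-2.02 = 0.247
NFKB12: ΔΔCt = (30.73−17.13) − (25.15−16.94) = 13.60 − 8.21 = 5.39; fold change = 2^-5.39 = 0.024
NFKB12 has the largest |ΔΔCt| = 5.39.

0.024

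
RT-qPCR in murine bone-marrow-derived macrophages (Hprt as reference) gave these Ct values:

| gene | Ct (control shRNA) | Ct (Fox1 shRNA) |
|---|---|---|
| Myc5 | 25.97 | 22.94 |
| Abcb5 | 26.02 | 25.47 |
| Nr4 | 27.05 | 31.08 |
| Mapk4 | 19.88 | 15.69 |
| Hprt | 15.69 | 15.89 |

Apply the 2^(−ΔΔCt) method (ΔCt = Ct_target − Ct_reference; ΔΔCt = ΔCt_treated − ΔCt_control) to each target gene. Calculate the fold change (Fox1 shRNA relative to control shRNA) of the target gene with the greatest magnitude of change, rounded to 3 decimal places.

20.966

Myc5: ΔΔCt = (22.94−15.89) − (25.97−15.69) = 7.05 − 10.28 = -3.23; fold change = 2^3.23 = 9.383
Abcb5: ΔΔCt = (25.47−15.89) − (26.02−15.69) = 9.58 − 10.33 = -0.75; fold change = 2^0.75 = 1.682
Nr4: ΔΔCt = (31.08−15.89) − (27.05−15.69) = 15.19 − 11.36 = 3.83; fold change = 2^-3.83 = 0.070
Mapk4: ΔΔCt = (15.69−15.89) − (19.88−15.69) = -0.20 − 4.19 = -4.39; fold change = 2^4.39 = 20.966
Mapk4 has the largest |ΔΔCt| = 4.39.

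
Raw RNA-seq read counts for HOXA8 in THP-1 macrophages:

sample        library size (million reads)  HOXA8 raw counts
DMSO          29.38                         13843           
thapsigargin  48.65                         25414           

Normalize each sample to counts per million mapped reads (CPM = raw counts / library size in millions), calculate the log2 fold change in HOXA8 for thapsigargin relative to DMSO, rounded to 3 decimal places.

CPM(DMSO) = 13843 / 29.38 = 471.1709
CPM(thapsigargin) = 25414 / 48.65 = 522.3844
Fold change = 522.3844 / 471.1709 = 1.10869
log2(1.10869) = 0.1489

0.149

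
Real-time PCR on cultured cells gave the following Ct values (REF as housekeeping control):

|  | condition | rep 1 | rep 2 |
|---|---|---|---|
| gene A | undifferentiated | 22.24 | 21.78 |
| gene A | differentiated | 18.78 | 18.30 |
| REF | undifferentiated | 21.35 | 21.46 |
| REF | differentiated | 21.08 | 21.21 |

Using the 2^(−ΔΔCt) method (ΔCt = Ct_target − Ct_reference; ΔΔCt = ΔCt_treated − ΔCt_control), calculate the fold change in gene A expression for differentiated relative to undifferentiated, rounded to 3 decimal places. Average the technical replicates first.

9.254

Mean Ct: gene A undifferentiated 22.010; gene A differentiated 18.540; REF undifferentiated 21.405; REF differentiated 21.145
ΔCt(undifferentiated) = 22.010 − 21.405 = 0.605
ΔCt(differentiated) = 18.540 − 21.145 = -2.605
ΔΔCt = -2.605 − 0.605 = -3.210
Fold change = 2^(−(-3.210)) = 2^3.210 = 9.2535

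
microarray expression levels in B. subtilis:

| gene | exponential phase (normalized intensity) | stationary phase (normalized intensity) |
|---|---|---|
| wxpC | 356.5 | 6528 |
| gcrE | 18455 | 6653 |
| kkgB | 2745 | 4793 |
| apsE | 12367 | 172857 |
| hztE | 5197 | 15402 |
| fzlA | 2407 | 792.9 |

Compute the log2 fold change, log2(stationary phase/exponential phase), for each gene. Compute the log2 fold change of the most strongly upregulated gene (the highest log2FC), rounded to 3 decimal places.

log2(6528/356.5) = 4.195  (wxpC)
log2(6653/18455) = -1.472  (gcrE)
log2(4793/2745) = 0.804  (kkgB)
log2(172857/12367) = 3.805  (apsE)
log2(15402/5197) = 1.567  (hztE)
log2(792.9/2407) = -1.602  (fzlA)
wxpC is most strongly upregulated.

4.195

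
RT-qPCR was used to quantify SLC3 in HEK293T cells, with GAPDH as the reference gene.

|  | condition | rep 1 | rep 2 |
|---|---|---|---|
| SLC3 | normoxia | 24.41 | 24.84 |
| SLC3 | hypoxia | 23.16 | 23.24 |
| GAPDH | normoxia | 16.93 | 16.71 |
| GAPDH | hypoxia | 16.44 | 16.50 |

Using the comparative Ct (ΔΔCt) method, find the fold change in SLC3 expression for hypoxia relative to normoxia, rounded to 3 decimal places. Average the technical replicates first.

Mean Ct: SLC3 normoxia 24.625; SLC3 hypoxia 23.200; GAPDH normoxia 16.820; GAPDH hypoxia 16.470
ΔCt(normoxia) = 24.625 − 16.820 = 7.805
ΔCt(hypoxia) = 23.200 − 16.470 = 6.730
ΔΔCt = 6.730 − 7.805 = -1.075
Fold change = 2^(−(-1.075)) = 2^1.075 = 2.1067

2.107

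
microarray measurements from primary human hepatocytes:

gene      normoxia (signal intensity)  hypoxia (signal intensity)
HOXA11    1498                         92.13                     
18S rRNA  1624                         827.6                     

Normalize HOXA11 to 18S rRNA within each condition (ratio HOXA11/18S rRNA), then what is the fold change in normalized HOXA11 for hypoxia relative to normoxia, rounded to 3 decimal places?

HOXA11/18S rRNA (normoxia) = 1498 / 1624 = 0.92241
HOXA11/18S rRNA (hypoxia) = 92.13 / 827.6 = 0.11132
Fold change = 0.11132 / 0.92241 = 0.1207

0.121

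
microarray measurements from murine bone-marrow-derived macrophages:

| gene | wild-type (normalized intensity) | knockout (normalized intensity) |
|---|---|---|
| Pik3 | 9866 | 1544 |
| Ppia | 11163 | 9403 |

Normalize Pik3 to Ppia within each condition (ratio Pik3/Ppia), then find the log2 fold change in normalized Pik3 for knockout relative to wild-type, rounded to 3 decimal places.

-2.428

Pik3/Ppia (wild-type) = 9866 / 11163 = 0.88381
Pik3/Ppia (knockout) = 1544 / 9403 = 0.1642
Fold change = 0.1642 / 0.88381 = 0.1858
log2(0.1858) = -2.4283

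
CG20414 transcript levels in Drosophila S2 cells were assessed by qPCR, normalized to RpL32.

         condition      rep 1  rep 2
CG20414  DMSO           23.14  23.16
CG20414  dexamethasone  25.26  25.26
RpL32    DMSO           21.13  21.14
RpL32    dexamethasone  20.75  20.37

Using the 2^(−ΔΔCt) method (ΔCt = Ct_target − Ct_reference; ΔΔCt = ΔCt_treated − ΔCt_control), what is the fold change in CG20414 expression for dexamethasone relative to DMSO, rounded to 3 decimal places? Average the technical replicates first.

Mean Ct: CG20414 DMSO 23.150; CG20414 dexamethasone 25.260; RpL32 DMSO 21.135; RpL32 dexamethasone 20.560
ΔCt(DMSO) = 23.150 − 21.135 = 2.015
ΔCt(dexamethasone) = 25.260 − 20.560 = 4.700
ΔΔCt = 4.700 − 2.015 = 2.685
Fold change = 2^(−2.685) = 0.1555

0.156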